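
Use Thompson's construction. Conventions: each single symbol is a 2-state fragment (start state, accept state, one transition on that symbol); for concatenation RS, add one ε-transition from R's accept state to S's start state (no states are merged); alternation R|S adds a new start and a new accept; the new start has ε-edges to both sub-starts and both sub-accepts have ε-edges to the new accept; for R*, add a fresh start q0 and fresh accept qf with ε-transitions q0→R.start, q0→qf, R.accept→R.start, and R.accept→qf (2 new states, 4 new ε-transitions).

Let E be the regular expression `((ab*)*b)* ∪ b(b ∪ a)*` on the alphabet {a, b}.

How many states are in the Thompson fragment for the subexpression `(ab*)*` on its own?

Fragment for `(ab*)*`:
Each of the 2 symbol leaves contributes a 2-state fragment.
  b* — 4 states
  ab* — 6 states
  (ab*)* — 8 states

8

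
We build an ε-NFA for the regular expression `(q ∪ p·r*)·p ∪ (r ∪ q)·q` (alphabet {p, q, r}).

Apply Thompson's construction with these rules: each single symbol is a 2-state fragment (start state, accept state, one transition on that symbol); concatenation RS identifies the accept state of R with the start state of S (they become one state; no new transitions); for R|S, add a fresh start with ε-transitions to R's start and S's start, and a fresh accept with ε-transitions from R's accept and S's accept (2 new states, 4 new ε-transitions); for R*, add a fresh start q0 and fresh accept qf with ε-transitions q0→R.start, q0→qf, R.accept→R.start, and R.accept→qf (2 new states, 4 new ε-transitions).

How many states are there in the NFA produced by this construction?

Recursing over subexpressions:
Each of the 7 symbol leaves contributes a 2-state fragment.
  r* — 4 states
  p·r* — 5 states
  q ∪ p·r* — 9 states
  (q ∪ p·r*)·p — 10 states
  r ∪ q — 6 states
  (r ∪ q)·q — 7 states
  (q ∪ p·r*)·p ∪ (r ∪ q)·q — 19 states

19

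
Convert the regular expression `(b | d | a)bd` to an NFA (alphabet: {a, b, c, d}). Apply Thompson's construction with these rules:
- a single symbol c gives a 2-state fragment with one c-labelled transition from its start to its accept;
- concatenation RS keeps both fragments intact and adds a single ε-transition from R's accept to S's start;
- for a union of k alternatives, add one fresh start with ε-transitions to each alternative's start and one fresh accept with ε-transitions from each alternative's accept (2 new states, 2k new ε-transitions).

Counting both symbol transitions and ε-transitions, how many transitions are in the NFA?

13

By structural recursion:
Each of the 5 symbol leaves contributes 1 transition (1 symbol, 0 ε).
  b | d | a — 9 transitions (3 symbol, 6 ε)
  (b | d | a)bd — 13 transitions (5 symbol, 8 ε)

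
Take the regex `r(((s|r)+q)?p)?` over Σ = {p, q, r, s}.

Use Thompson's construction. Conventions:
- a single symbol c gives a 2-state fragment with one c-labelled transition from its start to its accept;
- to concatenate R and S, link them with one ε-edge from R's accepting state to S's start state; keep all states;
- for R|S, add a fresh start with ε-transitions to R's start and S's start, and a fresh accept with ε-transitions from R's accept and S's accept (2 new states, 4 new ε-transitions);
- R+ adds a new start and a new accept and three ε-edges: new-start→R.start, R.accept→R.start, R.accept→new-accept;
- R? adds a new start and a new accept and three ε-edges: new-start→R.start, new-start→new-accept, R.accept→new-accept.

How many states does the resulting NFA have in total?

18

Bottom-up over the parse tree:
Each of the 5 symbol leaves contributes a 2-state fragment.
  s|r → 6 states
  (s|r)+ → 8 states
  (s|r)+q → 10 states
  ((s|r)+q)? → 12 states
  ((s|r)+q)?p → 14 states
  (((s|r)+q)?p)? → 16 states
  r(((s|r)+q)?p)? → 18 states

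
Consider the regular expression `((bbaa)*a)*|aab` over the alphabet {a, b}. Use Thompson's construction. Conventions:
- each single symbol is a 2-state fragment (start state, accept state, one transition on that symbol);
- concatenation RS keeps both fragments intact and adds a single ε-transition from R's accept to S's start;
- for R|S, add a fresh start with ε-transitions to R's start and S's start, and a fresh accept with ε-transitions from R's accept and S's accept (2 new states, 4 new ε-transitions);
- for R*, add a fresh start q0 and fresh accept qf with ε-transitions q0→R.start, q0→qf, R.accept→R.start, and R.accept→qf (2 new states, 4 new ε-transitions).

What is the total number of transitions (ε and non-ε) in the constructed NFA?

Recursing over subexpressions:
Each of the 8 symbol leaves contributes 1 transition (1 symbol, 0 ε).
  bbaa → 7 transitions (4 symbol, 3 ε)
  (bbaa)* → 11 transitions (4 symbol, 7 ε)
  (bbaa)*a → 13 transitions (5 symbol, 8 ε)
  ((bbaa)*a)* → 17 transitions (5 symbol, 12 ε)
  aab → 5 transitions (3 symbol, 2 ε)
  ((bbaa)*a)*|aab → 26 transitions (8 symbol, 18 ε)

26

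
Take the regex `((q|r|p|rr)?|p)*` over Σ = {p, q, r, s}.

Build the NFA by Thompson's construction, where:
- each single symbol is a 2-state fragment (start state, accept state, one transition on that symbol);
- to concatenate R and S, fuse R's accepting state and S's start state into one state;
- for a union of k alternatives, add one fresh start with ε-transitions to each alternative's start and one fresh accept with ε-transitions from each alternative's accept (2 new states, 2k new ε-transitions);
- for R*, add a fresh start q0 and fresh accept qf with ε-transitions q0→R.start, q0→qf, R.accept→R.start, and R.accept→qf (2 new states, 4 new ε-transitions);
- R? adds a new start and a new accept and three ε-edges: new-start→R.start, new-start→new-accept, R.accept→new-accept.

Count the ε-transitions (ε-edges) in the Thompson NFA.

Bottom-up over the parse tree:
Each of the 6 symbol leaves contributes 0 ε-transitions.
  rr — 0 ε-transitions
  q|r|p|rr — 8 ε-transitions
  (q|r|p|rr)? — 11 ε-transitions
  (q|r|p|rr)?|p — 15 ε-transitions
  ((q|r|p|rr)?|p)* — 19 ε-transitions

19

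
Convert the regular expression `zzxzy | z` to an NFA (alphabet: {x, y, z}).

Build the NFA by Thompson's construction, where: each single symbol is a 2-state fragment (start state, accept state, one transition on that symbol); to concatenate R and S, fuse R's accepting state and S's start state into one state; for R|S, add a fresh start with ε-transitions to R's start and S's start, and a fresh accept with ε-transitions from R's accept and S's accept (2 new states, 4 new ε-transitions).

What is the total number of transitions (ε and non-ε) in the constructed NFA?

Bottom-up over the parse tree:
Each of the 6 symbol leaves contributes 1 transition (1 symbol, 0 ε).
  zzxzy — 5 transitions (5 symbol, 0 ε)
  zzxzy | z — 10 transitions (6 symbol, 4 ε)

10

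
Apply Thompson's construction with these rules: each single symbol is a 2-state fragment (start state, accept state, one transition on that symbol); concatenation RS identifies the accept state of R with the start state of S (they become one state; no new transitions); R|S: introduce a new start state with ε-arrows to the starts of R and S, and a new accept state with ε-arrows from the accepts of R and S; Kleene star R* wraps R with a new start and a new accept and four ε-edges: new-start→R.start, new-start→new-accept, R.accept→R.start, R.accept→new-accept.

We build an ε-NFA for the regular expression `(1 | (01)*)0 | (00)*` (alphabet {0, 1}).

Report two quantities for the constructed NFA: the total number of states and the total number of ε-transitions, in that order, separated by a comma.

17, 16

Bottom-up over the parse tree:
Each of the 6 symbol leaves contributes 2 states and 0 ε-transitions.
  01 — 3 states, 0 ε-transitions
  (01)* — 5 states, 4 ε-transitions
  1 | (01)* — 9 states, 8 ε-transitions
  (1 | (01)*)0 — 10 states, 8 ε-transitions
  00 — 3 states, 0 ε-transitions
  (00)* — 5 states, 4 ε-transitions
  (1 | (01)*)0 | (00)* — 17 states, 16 ε-transitions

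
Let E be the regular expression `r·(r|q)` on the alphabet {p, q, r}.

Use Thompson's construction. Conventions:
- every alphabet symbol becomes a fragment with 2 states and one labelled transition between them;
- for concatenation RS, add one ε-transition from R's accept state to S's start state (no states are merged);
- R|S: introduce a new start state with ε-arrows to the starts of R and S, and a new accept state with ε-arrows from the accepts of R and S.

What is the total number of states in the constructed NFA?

Bottom-up over the parse tree:
Each of the 3 symbol leaves contributes a 2-state fragment.
  r|q — 6 states
  r·(r|q) — 8 states

8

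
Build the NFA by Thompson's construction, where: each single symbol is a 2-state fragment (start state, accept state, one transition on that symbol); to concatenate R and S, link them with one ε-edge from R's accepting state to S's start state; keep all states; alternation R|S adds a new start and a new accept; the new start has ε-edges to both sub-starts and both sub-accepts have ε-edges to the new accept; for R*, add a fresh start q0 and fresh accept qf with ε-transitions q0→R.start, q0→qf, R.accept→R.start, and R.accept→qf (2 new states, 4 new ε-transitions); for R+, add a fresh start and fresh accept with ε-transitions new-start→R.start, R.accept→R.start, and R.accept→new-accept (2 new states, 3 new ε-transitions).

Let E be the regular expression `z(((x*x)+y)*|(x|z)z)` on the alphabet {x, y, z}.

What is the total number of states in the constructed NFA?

24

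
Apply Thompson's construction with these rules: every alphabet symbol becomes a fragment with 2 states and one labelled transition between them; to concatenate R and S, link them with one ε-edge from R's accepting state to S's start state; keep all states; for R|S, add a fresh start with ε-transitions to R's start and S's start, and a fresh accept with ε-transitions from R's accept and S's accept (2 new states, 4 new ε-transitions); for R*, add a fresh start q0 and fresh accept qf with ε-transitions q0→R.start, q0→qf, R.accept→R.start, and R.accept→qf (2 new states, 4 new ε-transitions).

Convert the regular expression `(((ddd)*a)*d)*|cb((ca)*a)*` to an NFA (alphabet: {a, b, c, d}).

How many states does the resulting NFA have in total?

32

Per subexpression:
Each of the 10 symbol leaves contributes a 2-state fragment.
  ddd : 6 states
  (ddd)* : 8 states
  (ddd)*a : 10 states
  ((ddd)*a)* : 12 states
  ((ddd)*a)*d : 14 states
  (((ddd)*a)*d)* : 16 states
  ca : 4 states
  (ca)* : 6 states
  (ca)*a : 8 states
  ((ca)*a)* : 10 states
  cb((ca)*a)* : 14 states
  (((ddd)*a)*d)*|cb((ca)*a)* : 32 states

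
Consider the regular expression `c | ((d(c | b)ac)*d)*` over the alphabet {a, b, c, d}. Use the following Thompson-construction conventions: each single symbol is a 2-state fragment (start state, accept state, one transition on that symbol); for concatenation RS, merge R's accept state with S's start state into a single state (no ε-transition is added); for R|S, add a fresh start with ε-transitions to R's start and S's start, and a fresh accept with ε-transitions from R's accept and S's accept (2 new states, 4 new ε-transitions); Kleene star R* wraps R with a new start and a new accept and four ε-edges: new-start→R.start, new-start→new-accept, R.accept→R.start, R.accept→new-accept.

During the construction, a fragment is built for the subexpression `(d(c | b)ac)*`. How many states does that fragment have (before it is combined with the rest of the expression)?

Fragment for `(d(c | b)ac)*`:
Each of the 5 symbol leaves contributes a 2-state fragment.
  c | b : 6 states
  d(c | b)ac : 9 states
  (d(c | b)ac)* : 11 states

11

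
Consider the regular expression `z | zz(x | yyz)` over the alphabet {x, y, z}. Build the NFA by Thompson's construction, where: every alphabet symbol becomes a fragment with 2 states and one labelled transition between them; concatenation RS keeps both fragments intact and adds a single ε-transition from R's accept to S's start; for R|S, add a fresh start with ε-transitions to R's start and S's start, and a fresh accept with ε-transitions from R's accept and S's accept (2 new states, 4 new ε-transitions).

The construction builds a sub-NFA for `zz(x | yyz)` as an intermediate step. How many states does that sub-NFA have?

14

Fragment for `zz(x | yyz)`:
Each of the 6 symbol leaves contributes a 2-state fragment.
  yyz = 6 states
  x | yyz = 10 states
  zz(x | yyz) = 14 states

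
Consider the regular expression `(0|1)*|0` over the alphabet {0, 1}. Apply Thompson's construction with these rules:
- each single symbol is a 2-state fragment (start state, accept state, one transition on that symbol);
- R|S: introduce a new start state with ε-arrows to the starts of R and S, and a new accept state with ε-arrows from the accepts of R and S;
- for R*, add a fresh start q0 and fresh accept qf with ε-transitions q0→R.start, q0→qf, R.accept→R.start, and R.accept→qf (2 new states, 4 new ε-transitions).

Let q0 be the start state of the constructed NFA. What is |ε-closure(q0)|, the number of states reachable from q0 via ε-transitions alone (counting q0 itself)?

8

Work bottom-up. For each fragment F, track |ε-closure(F.start)| and whether F's accept lies in that closure (i.e. whether F accepts ε). A single-symbol fragment has closure size 1 and does not accept ε.
  0|1 — new start ε-reaches every alternative's start; none of them accept ε, so the new accept is not reached: C = 1 + 1 + 1 = 3
  (0|1)* — the star's fresh start ε-reaches both the body's start and the fresh accept: C = 2 + 3 = 5
  (0|1)*|0 — C = 1 (new start) + (5 + 1) + 1 (new accept, since some branch ε-reaches its own accept) = 8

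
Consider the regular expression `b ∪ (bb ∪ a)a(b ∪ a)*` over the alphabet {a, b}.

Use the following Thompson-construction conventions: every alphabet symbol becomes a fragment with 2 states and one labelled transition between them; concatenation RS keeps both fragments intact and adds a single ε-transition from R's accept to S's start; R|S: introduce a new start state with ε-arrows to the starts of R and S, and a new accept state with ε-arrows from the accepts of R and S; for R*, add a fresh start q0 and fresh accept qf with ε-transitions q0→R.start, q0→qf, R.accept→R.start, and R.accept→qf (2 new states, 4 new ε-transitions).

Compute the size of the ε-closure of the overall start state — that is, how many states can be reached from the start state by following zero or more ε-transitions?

Compute the ε-closure size of each fragment's start state recursively; a symbol fragment's start has no outgoing ε-edge, so its closure is just itself (size 1).
  bb → same as the first factor's closure: C = 1
  bb ∪ a → new start ε-reaches every alternative's start; none of them accept ε, so the new accept is not reached: C = 1 + 1 + 1 = 3
  b ∪ a → new start ε-reaches every alternative's start; none of them accept ε, so the new accept is not reached: C = 1 + 1 + 1 = 3
  (b ∪ a)* → new start has ε-edges to the inner start and to the new accept, so C = 2 + 3 = 5
  (bb ∪ a)a(b ∪ a)* → same as the first factor's closure: C = 3
  b ∪ (bb ∪ a)a(b ∪ a)* → new start ε-reaches every alternative's start; none of them accept ε, so the new accept is not reached: C = 1 + 1 + 3 = 5

5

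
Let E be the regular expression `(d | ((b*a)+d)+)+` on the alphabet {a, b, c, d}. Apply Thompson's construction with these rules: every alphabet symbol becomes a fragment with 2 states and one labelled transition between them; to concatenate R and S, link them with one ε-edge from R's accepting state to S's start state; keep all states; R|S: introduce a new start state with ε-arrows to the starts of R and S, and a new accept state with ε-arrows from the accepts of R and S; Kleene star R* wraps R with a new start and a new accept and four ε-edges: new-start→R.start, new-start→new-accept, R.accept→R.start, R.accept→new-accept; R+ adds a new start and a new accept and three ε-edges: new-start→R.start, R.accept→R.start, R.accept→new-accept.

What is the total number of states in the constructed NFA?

18

Per subexpression:
Each of the 4 symbol leaves contributes a 2-state fragment.
  b* → 4 states
  b*a → 6 states
  (b*a)+ → 8 states
  (b*a)+d → 10 states
  ((b*a)+d)+ → 12 states
  d | ((b*a)+d)+ → 16 states
  (d | ((b*a)+d)+)+ → 18 states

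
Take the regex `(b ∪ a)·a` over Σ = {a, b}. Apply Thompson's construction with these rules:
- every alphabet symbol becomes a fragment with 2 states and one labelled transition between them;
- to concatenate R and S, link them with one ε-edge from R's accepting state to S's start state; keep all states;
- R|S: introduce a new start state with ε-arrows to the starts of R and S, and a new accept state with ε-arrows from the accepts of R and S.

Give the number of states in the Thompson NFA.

8

Bottom-up over the parse tree:
Each of the 3 symbol leaves contributes a 2-state fragment.
  b ∪ a → 6 states
  (b ∪ a)·a → 8 states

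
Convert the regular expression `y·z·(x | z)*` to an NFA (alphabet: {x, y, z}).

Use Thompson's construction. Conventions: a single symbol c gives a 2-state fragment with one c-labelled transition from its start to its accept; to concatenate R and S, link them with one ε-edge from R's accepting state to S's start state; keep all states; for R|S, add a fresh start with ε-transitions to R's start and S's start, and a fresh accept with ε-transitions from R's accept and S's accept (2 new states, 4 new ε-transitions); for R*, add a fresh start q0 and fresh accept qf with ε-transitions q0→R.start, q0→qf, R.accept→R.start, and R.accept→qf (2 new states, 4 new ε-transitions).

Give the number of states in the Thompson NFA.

By structural recursion:
Each of the 4 symbol leaves contributes a 2-state fragment.
  x | z = 6 states
  (x | z)* = 8 states
  y·z·(x | z)* = 12 states

12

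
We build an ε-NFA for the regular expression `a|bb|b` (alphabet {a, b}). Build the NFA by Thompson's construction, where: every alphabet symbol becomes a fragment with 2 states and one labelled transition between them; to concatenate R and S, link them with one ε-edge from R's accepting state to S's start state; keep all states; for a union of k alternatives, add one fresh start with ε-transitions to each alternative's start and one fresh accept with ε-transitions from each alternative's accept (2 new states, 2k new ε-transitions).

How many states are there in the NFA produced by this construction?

10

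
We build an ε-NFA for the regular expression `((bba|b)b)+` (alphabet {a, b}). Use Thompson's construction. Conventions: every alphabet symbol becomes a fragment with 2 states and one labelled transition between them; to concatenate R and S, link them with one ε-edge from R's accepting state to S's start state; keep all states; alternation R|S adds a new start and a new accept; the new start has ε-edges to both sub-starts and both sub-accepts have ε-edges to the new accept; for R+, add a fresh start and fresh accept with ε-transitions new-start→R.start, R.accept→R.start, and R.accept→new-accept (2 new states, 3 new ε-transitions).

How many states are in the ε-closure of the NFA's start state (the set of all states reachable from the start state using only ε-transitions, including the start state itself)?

Work bottom-up. For each fragment F, track |ε-closure(F.start)| and whether F's accept lies in that closure (i.e. whether F accepts ε). A single-symbol fragment has closure size 1 and does not accept ε.
  bba : same as the first factor's closure: |ε-closure| = 1
  bba|b : |ε-closure| = 1 + 1 + 1 = 3 (the new accept is not ε-reachable since no branch accepts ε)
  (bba|b)b : |ε-closure| equals the left operand's closure size = 3 (its accept is not ε-reachable, so the closure stops there)
  ((bba|b)b)+ : new start ε-reaches only the body's start; the new accept needs a symbol first: |ε-closure| = 1 + 3 = 4

4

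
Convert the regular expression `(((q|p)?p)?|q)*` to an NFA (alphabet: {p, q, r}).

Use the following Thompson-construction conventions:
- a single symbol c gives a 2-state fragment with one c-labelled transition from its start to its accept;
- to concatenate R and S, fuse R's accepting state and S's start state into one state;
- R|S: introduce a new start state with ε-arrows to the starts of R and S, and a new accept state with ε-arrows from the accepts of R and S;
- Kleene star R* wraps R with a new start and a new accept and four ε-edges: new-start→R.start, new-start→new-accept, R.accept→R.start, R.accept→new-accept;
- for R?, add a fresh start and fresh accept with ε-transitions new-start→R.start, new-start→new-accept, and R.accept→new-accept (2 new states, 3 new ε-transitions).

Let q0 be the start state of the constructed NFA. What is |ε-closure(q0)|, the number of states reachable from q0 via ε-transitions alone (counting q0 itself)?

Work bottom-up. For each fragment F, track |ε-closure(F.start)| and whether F's accept lies in that closure (i.e. whether F accepts ε). A single-symbol fragment has closure size 1 and does not accept ε.
  q|p → new start ε-reaches every alternative's start; none of them accept ε, so the new accept is not reached: |ε-closure| = 1 + 1 + 1 = 3
  (q|p)? → new start has ε-edges to the inner start and to the new accept, so |ε-closure| = 2 + 3 = 5
  (q|p)?p → |ε-closure| = 5 + (1−1) = 5 (closure spills across the concat boundary because the left factor accepts ε)
  ((q|p)?p)? → |ε-closure| = 1 (new start) + 5 (body) + 1 (new accept, via ε) = 7
  ((q|p)?p)?|q → |ε-closure| = 1 (new start) + (7 + 1) + 1 (new accept, since some branch ε-reaches its own accept) = 10
  (((q|p)?p)?|q)* → |ε-closure| = 1 (new start) + 10 (body) + 1 (new accept) = 12

12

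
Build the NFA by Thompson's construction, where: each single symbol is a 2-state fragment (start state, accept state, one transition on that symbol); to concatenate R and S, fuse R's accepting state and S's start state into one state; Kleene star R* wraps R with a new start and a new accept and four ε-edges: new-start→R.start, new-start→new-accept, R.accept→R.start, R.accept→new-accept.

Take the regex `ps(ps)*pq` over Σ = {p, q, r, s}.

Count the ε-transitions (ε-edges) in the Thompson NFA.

4

By structural recursion:
Each of the 6 symbol leaves contributes 0 ε-transitions.
  ps — 0 ε-transitions
  (ps)* — 4 ε-transitions
  ps(ps)*pq — 4 ε-transitions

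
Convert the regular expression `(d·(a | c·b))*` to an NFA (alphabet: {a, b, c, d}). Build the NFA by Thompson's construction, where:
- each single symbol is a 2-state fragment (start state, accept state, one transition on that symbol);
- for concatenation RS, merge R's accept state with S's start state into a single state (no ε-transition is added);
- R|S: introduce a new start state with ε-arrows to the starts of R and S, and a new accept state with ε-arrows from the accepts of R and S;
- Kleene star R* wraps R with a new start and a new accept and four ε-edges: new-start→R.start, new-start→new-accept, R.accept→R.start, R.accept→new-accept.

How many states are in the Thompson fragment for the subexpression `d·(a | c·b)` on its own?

8

Fragment for `d·(a | c·b)`:
Each of the 4 symbol leaves contributes a 2-state fragment.
  c·b : 3 states
  a | c·b : 7 states
  d·(a | c·b) : 8 states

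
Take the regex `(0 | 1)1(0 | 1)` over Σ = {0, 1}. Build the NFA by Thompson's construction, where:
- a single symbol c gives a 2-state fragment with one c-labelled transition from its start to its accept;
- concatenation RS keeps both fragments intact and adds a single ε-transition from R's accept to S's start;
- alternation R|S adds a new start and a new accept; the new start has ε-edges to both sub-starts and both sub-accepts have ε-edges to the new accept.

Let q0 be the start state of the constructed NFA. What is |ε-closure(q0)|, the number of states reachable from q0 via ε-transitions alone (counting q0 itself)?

3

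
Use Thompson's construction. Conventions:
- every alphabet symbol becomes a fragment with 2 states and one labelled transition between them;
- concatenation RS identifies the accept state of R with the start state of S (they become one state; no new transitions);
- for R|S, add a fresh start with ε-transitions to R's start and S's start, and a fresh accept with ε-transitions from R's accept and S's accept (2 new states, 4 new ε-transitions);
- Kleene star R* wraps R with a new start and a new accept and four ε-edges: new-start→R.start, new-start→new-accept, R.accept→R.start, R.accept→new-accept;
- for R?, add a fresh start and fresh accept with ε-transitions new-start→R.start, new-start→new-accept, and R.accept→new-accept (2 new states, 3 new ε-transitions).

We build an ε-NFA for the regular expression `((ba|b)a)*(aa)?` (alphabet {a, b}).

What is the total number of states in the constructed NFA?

14

Per subexpression:
Each of the 6 symbol leaves contributes a 2-state fragment.
  ba → 3 states
  ba|b → 7 states
  (ba|b)a → 8 states
  ((ba|b)a)* → 10 states
  aa → 3 states
  (aa)? → 5 states
  ((ba|b)a)*(aa)? → 14 states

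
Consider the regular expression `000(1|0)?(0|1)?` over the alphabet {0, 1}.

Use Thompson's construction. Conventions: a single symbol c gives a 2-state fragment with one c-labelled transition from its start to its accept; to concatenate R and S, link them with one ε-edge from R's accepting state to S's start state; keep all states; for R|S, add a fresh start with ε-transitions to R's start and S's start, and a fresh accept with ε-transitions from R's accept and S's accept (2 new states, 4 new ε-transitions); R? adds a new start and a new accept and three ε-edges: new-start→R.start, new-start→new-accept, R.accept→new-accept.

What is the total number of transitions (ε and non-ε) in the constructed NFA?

Recursing over subexpressions:
Each of the 7 symbol leaves contributes 1 transition (1 symbol, 0 ε).
  1|0 = 6 transitions (2 symbol, 4 ε)
  (1|0)? = 9 transitions (2 symbol, 7 ε)
  0|1 = 6 transitions (2 symbol, 4 ε)
  (0|1)? = 9 transitions (2 symbol, 7 ε)
  000(1|0)?(0|1)? = 25 transitions (7 symbol, 18 ε)

25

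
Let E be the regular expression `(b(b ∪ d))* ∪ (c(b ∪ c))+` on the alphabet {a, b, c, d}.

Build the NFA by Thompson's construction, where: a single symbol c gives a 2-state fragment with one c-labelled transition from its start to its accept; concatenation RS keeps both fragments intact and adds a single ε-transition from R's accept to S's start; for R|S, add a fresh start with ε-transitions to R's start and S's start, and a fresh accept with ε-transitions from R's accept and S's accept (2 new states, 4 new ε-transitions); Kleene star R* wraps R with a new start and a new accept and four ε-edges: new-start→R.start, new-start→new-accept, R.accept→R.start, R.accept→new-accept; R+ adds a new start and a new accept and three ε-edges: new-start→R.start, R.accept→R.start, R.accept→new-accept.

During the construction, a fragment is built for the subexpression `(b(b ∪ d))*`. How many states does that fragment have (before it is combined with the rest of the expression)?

Fragment for `(b(b ∪ d))*`:
Each of the 3 symbol leaves contributes a 2-state fragment.
  b ∪ d — 6 states
  b(b ∪ d) — 8 states
  (b(b ∪ d))* — 10 states

10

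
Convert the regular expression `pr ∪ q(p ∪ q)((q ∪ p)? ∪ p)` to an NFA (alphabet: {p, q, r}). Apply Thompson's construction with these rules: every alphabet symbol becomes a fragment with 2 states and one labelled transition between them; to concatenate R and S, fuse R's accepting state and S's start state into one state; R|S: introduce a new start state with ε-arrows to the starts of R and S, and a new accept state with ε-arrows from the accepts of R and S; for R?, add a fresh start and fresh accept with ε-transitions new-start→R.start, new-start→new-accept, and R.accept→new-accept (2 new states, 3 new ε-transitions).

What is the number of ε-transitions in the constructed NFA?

Building bottom-up:
Each of the 8 symbol leaves contributes 0 ε-transitions.
  pr : 0 ε-transitions
  p ∪ q : 4 ε-transitions
  q ∪ p : 4 ε-transitions
  (q ∪ p)? : 7 ε-transitions
  (q ∪ p)? ∪ p : 11 ε-transitions
  q(p ∪ q)((q ∪ p)? ∪ p) : 15 ε-transitions
  pr ∪ q(p ∪ q)((q ∪ p)? ∪ p) : 19 ε-transitions

19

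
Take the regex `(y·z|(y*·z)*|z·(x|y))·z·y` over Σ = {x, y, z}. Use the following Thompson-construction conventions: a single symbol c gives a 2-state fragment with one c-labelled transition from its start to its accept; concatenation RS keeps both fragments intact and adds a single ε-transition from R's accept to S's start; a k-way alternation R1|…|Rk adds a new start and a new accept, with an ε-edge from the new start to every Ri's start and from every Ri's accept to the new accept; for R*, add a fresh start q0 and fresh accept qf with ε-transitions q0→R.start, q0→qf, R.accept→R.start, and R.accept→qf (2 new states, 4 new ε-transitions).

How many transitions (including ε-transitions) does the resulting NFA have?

Per subexpression:
Each of the 9 symbol leaves contributes 1 transition (1 symbol, 0 ε).
  y·z : 3 transitions (2 symbol, 1 ε)
  y* : 5 transitions (1 symbol, 4 ε)
  y*·z : 7 transitions (2 symbol, 5 ε)
  (y*·z)* : 11 transitions (2 symbol, 9 ε)
  x|y : 6 transitions (2 symbol, 4 ε)
  z·(x|y) : 8 transitions (3 symbol, 5 ε)
  y·z|(y*·z)*|z·(x|y) : 28 transitions (7 symbol, 21 ε)
  (y·z|(y*·z)*|z·(x|y))·z·y : 32 transitions (9 symbol, 23 ε)

32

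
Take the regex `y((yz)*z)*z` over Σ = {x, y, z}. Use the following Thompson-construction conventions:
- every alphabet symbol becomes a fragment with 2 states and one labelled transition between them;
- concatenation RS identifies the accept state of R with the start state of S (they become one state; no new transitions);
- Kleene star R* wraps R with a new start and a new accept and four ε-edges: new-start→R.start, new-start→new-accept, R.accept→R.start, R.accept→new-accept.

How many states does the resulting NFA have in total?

10

Building bottom-up:
Each of the 5 symbol leaves contributes a 2-state fragment.
  yz — 3 states
  (yz)* — 5 states
  (yz)*z — 6 states
  ((yz)*z)* — 8 states
  y((yz)*z)*z — 10 states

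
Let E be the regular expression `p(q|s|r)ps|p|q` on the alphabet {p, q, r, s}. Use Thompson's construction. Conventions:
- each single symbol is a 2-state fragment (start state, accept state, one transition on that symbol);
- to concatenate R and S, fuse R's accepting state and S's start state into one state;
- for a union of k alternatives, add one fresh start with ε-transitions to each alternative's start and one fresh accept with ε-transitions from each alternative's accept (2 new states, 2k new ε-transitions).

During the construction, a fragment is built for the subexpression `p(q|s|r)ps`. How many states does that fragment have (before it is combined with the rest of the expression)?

Fragment for `p(q|s|r)ps`:
Each of the 6 symbol leaves contributes a 2-state fragment.
  q|s|r — 8 states
  p(q|s|r)ps — 11 states

11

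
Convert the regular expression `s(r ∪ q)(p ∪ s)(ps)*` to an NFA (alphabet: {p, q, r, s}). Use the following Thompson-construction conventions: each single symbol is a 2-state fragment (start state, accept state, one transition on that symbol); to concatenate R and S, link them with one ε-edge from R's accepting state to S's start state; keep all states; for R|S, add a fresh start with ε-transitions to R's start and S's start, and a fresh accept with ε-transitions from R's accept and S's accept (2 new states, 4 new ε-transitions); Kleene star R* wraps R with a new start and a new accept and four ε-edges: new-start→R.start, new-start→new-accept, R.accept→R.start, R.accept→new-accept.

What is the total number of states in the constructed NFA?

20

Recursing over subexpressions:
Each of the 7 symbol leaves contributes a 2-state fragment.
  r ∪ q — 6 states
  p ∪ s — 6 states
  ps — 4 states
  (ps)* — 6 states
  s(r ∪ q)(p ∪ s)(ps)* — 20 states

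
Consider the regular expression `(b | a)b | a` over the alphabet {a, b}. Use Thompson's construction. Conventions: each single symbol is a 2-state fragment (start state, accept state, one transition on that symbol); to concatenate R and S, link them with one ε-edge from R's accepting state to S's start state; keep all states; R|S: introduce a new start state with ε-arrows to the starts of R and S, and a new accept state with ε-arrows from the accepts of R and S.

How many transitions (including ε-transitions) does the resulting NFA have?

13

Per subexpression:
Each of the 4 symbol leaves contributes 1 transition (1 symbol, 0 ε).
  b | a → 6 transitions (2 symbol, 4 ε)
  (b | a)b → 8 transitions (3 symbol, 5 ε)
  (b | a)b | a → 13 transitions (4 symbol, 9 ε)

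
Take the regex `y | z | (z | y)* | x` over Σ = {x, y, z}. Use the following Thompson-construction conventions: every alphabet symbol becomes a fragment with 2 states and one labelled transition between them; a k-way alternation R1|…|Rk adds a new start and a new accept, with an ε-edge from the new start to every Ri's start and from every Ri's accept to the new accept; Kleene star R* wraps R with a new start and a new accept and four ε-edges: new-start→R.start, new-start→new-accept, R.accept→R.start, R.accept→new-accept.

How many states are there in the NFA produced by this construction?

Recursing over subexpressions:
Each of the 5 symbol leaves contributes a 2-state fragment.
  z | y → 6 states
  (z | y)* → 8 states
  y | z | (z | y)* | x → 16 states

16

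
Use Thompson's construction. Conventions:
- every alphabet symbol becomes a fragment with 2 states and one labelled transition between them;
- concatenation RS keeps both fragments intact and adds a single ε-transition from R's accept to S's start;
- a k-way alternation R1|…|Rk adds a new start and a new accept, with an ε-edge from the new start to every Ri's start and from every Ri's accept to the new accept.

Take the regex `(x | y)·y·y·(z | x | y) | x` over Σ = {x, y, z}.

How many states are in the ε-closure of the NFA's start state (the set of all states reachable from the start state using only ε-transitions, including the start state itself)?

5

Compute the ε-closure size of each fragment's start state recursively; a symbol fragment's start has no outgoing ε-edge, so its closure is just itself (size 1).
  x | y — new start ε-reaches every alternative's start; none of them accept ε, so the new accept is not reached: C = 1 + 1 + 1 = 3
  z | x | y — new start ε-reaches every alternative's start; none of them accept ε, so the new accept is not reached: C = 1 + 1 + 1 + 1 = 4
  (x | y)·y·y·(z | x | y) — C equals the left operand's closure size = 3 (its accept is not ε-reachable, so the closure stops there)
  (x | y)·y·y·(z | x | y) | x — C = 1 + 3 + 1 = 5 (the new accept is not ε-reachable since no branch accepts ε)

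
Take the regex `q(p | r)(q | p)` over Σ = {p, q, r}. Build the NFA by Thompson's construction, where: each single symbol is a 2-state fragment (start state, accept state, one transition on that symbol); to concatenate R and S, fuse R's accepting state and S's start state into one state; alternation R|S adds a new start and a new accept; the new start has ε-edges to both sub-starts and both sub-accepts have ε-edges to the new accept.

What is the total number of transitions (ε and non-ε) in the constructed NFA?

13

Per subexpression:
Each of the 5 symbol leaves contributes 1 transition (1 symbol, 0 ε).
  p | r = 6 transitions (2 symbol, 4 ε)
  q | p = 6 transitions (2 symbol, 4 ε)
  q(p | r)(q | p) = 13 transitions (5 symbol, 8 ε)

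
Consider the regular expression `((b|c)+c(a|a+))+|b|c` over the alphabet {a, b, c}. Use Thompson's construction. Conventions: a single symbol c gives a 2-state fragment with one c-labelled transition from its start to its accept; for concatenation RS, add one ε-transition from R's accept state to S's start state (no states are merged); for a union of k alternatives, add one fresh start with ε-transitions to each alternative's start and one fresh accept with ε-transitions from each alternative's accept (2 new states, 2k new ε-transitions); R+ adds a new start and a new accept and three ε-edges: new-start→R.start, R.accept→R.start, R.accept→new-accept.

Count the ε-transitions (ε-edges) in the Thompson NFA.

Building bottom-up:
Each of the 7 symbol leaves contributes 0 ε-transitions.
  b|c → 4 ε-transitions
  (b|c)+ → 7 ε-transitions
  a+ → 3 ε-transitions
  a|a+ → 7 ε-transitions
  (b|c)+c(a|a+) → 16 ε-transitions
  ((b|c)+c(a|a+))+ → 19 ε-transitions
  ((b|c)+c(a|a+))+|b|c → 25 ε-transitions

25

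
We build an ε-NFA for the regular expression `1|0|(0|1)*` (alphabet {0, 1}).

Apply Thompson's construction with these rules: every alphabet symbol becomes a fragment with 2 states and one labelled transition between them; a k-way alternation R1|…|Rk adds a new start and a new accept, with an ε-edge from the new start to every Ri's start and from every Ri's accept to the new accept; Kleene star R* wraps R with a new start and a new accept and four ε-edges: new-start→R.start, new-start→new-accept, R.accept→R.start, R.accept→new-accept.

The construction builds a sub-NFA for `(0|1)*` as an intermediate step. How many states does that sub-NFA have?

Fragment for `(0|1)*`:
Each of the 2 symbol leaves contributes a 2-state fragment.
  0|1 = 6 states
  (0|1)* = 8 states

8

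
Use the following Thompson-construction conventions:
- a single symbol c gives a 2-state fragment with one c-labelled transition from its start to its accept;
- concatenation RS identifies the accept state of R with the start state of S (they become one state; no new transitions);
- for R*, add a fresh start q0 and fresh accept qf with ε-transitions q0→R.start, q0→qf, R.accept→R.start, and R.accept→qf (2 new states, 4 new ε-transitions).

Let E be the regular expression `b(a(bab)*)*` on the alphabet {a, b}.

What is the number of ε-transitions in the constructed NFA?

Per subexpression:
Each of the 5 symbol leaves contributes 0 ε-transitions.
  bab = 0 ε-transitions
  (bab)* = 4 ε-transitions
  a(bab)* = 4 ε-transitions
  (a(bab)*)* = 8 ε-transitions
  b(a(bab)*)* = 8 ε-transitions

8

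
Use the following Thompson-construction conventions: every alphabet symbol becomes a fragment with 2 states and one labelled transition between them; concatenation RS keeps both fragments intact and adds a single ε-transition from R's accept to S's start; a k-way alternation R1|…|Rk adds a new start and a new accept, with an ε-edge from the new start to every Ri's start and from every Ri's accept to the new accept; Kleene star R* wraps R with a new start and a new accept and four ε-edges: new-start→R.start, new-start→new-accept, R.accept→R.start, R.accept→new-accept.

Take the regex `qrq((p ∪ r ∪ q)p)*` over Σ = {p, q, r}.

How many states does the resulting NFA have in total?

18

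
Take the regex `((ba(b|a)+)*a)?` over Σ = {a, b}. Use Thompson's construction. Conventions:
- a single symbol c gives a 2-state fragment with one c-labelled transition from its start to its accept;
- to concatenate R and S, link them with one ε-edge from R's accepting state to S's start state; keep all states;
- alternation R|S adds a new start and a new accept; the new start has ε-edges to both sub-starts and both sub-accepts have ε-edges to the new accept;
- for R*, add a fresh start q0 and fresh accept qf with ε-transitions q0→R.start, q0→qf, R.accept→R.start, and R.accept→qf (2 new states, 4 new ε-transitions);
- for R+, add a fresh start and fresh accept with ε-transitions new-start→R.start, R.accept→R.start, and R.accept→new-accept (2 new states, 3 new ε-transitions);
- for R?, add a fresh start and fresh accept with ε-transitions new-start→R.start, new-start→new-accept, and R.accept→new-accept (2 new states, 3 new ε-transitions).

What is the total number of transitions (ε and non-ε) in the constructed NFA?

22

By structural recursion:
Each of the 5 symbol leaves contributes 1 transition (1 symbol, 0 ε).
  b|a : 6 transitions (2 symbol, 4 ε)
  (b|a)+ : 9 transitions (2 symbol, 7 ε)
  ba(b|a)+ : 13 transitions (4 symbol, 9 ε)
  (ba(b|a)+)* : 17 transitions (4 symbol, 13 ε)
  (ba(b|a)+)*a : 19 transitions (5 symbol, 14 ε)
  ((ba(b|a)+)*a)? : 22 transitions (5 symbol, 17 ε)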